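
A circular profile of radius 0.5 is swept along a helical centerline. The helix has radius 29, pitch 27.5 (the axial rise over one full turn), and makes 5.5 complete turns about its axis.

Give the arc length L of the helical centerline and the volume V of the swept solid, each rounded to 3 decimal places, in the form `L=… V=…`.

2πR = 2π·29 = 182.212374
per-turn = √(182.212374² + 27.5²) = √(33201.3492 + 756.25) = √33957.5992 = 184.275878
L = 5.5 × 184.275878 = 1013.517329
V = π·0.5² × L = 0.785398 × 1013.517329 = 796.014649

L=1013.517 V=796.015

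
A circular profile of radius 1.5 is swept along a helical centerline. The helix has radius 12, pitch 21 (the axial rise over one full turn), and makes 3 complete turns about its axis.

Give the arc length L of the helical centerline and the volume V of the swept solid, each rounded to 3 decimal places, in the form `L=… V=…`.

2πR = 2π·12 = 75.398224
per-turn = √(75.398224² + 21²) = √(5684.8921 + 441) = √6125.8921 = 78.268079
L = 3 × 78.268079 = 234.804236
V = π·1.5² × L = 7.068583 × 234.804236 = 1659.733341

L=234.804 V=1659.733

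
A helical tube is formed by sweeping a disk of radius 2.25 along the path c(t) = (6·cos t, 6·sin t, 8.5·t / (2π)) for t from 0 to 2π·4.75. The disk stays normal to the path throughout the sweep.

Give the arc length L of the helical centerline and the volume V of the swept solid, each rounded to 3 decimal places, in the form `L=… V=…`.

L=183.566 V=2919.491

2πR = 2π·6 = 37.699112
per-turn = √(37.699112² + 8.5²) = √(1421.2230 + 72.25) = √1493.4730 = 38.645479
L = 4.75 × 38.645479 = 183.566024
V = π·2.25² × L = 15.904313 × 183.566024 = 2919.491474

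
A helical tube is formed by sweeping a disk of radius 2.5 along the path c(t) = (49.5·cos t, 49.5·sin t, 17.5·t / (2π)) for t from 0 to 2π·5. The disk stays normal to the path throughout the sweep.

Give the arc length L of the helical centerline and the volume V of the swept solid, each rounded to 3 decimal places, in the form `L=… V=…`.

2πR = 2π·49.5 = 311.017673
per-turn = √(311.017673² + 17.5²) = √(96731.9927 + 306.25) = √97038.2427 = 311.509619
L = 5 × 311.509619 = 1557.548095
V = π·2.5² × L = 19.634954 × 1557.548095 = 30582.385331

L=1557.548 V=30582.385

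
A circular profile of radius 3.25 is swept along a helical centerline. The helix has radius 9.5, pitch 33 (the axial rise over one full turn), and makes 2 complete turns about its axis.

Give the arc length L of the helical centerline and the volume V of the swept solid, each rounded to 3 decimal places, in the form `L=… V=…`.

L=136.410 V=4526.505

2πR = 2π·9.5 = 59.690260
per-turn = √(59.690260² + 33²) = √(3562.9272 + 1089) = √4651.9272 = 68.205038
L = 2 × 68.205038 = 136.410076
V = π·3.25² × L = 33.183072 × 136.410076 = 4526.505419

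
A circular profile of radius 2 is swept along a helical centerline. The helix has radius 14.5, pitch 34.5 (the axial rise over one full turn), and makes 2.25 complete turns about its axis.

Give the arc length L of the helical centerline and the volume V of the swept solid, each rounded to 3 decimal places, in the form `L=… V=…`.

L=219.194 V=2754.476

2πR = 2π·14.5 = 91.106187
per-turn = √(91.106187² + 34.5²) = √(8300.3373 + 1190.25) = √9490.5873 = 97.419645
L = 2.25 × 97.419645 = 219.194202
V = π·2² × L = 12.566371 × 219.194202 = 2754.475579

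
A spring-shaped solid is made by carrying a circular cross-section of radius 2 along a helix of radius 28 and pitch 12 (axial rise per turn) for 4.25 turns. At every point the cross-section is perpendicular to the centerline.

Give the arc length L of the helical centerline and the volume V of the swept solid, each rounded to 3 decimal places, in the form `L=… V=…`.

2πR = 2π·28 = 175.929189
per-turn = √(175.929189² + 12²) = √(30951.0794 + 144) = √31095.0794 = 176.337969
L = 4.25 × 176.337969 = 749.436369
V = π·2² × L = 12.566371 × 749.436369 = 9417.695169

L=749.436 V=9417.695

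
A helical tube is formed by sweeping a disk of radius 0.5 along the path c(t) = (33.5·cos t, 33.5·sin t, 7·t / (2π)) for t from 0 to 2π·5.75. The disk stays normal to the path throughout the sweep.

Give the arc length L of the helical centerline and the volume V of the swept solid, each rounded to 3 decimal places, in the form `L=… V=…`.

L=1210.968 V=951.092

2πR = 2π·33.5 = 210.486708
per-turn = √(210.486708² + 7²) = √(44304.6542 + 49) = √44353.6542 = 210.603073
L = 5.75 × 210.603073 = 1210.967667
V = π·0.5² × L = 0.785398 × 1210.967667 = 951.091782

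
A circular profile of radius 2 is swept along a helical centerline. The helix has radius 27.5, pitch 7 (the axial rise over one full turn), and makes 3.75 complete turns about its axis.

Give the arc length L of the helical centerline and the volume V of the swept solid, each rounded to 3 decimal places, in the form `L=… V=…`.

2πR = 2π·27.5 = 172.787596
per-turn = √(172.787596² + 7²) = √(29855.5533 + 49) = √29904.5533 = 172.929330
L = 3.75 × 172.929330 = 648.484989
V = π·2² × L = 12.566371 × 648.484989 = 8149.102710

L=648.485 V=8149.103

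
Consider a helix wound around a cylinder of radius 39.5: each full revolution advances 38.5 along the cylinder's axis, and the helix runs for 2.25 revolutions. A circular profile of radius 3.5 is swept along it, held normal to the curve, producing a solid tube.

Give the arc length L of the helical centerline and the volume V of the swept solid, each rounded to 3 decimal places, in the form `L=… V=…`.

2πR = 2π·39.5 = 248.185820
per-turn = √(248.185820² + 38.5²) = √(61596.2011 + 1482.25) = √63078.4511 = 251.154238
L = 2.25 × 251.154238 = 565.097035
V = π·3.5² × L = 38.484510 × 565.097035 = 21747.482483

L=565.097 V=21747.482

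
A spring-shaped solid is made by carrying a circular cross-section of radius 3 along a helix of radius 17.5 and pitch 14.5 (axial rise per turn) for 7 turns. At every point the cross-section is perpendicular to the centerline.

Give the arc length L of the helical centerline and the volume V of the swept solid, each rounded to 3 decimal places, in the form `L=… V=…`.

L=776.354 V=21950.887

2πR = 2π·17.5 = 109.955743
per-turn = √(109.955743² + 14.5²) = √(12090.2654 + 210.25) = √12300.5154 = 110.907689
L = 7 × 110.907689 = 776.353820
V = π·3² × L = 28.274334 × 776.353820 = 21950.887124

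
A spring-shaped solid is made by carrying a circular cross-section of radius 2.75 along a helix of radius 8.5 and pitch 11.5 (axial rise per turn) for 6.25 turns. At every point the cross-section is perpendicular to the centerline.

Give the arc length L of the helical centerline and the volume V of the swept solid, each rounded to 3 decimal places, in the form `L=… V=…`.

2πR = 2π·8.5 = 53.407075
per-turn = √(53.407075² + 11.5²) = √(2852.3157 + 132.25) = √2984.5657 = 54.631179
L = 6.25 × 54.631179 = 341.444866
V = π·2.75² × L = 23.758294 × 341.444866 = 8112.147664

L=341.445 V=8112.148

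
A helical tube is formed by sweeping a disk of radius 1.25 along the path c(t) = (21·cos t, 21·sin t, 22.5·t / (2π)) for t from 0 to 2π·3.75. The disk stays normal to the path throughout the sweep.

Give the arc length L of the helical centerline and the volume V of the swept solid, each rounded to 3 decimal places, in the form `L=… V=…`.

L=501.943 V=2463.908

2πR = 2π·21 = 131.946891
per-turn = √(131.946891² + 22.5²) = √(17409.9822 + 506.25) = √17916.2322 = 133.851530
L = 3.75 × 133.851530 = 501.943239
V = π·1.25² × L = 4.908739 × 501.943239 = 2463.908111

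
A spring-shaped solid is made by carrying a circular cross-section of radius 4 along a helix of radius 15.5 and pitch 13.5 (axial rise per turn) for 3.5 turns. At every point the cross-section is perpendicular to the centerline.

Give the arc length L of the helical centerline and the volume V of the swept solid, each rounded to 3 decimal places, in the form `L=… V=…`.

2πR = 2π·15.5 = 97.389372
per-turn = √(97.389372² + 13.5²) = √(9484.6898 + 182.25) = √9666.9398 = 98.320597
L = 3.5 × 98.320597 = 344.122090
V = π·4² × L = 50.265482 × 344.122090 = 17297.462884

L=344.122 V=17297.463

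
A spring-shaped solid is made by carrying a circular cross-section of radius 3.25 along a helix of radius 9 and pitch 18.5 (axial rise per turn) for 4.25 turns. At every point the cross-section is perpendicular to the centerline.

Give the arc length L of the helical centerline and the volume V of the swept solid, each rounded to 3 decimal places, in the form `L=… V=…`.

L=252.866 V=8390.875

2πR = 2π·9 = 56.548668
per-turn = √(56.548668² + 18.5²) = √(3197.7518 + 342.25) = √3540.0018 = 59.497914
L = 4.25 × 59.497914 = 252.866136
V = π·3.25² × L = 33.183072 × 252.866136 = 8390.875315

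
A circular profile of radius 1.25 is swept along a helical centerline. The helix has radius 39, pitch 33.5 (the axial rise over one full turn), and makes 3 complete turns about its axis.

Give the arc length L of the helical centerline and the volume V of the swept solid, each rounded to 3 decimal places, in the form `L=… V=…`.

L=741.971 V=3642.139

2πR = 2π·39 = 245.044227
per-turn = √(245.044227² + 33.5²) = √(60046.6732 + 1122.25) = √61168.9232 = 247.323519
L = 3 × 247.323519 = 741.970558
V = π·1.25² × L = 4.908739 × 741.970558 = 3642.139459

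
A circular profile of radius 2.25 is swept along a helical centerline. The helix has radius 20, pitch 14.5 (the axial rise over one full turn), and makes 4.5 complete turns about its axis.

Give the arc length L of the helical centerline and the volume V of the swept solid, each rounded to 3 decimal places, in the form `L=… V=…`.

L=569.239 V=9053.351

2πR = 2π·20 = 125.663706
per-turn = √(125.663706² + 14.5²) = √(15791.3670 + 210.25) = √16001.6170 = 126.497498
L = 4.5 × 126.497498 = 569.238742
V = π·2.25² × L = 15.904313 × 569.238742 = 9053.351011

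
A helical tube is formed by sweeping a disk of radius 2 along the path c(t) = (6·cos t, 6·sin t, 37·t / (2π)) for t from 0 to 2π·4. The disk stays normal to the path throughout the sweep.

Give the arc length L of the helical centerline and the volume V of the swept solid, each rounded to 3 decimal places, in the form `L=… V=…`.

2πR = 2π·6 = 37.699112
per-turn = √(37.699112² + 37²) = √(1421.2230 + 1369) = √2790.2230 = 52.822562
L = 4 × 52.822562 = 211.290247
V = π·2² × L = 12.566371 × 211.290247 = 2655.151553

L=211.290 V=2655.152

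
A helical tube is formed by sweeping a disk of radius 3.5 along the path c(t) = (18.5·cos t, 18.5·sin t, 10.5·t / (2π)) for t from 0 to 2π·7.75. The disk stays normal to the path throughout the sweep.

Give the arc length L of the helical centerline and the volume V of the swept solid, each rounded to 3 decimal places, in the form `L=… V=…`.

2πR = 2π·18.5 = 116.238928
per-turn = √(116.238928² + 10.5²) = √(13511.4884 + 110.25) = √13621.7384 = 116.712203
L = 7.75 × 116.712203 = 904.519576
V = π·3.5² × L = 38.484510 × 904.519576 = 34809.992690

L=904.520 V=34809.993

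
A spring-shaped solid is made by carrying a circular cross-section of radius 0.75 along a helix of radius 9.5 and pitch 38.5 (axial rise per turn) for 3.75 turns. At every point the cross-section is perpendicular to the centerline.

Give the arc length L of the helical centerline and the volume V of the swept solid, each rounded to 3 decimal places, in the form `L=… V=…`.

2πR = 2π·9.5 = 59.690260
per-turn = √(59.690260² + 38.5²) = √(3562.9272 + 1482.25) = √5045.1772 = 71.029411
L = 3.75 × 71.029411 = 266.360290
V = π·0.75² × L = 1.767146 × 266.360290 = 470.697486

L=266.360 V=470.697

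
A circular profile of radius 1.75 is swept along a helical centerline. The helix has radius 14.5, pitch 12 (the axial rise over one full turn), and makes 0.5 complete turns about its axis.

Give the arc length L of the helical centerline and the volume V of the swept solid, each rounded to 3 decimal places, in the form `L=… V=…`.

L=45.947 V=442.057

2πR = 2π·14.5 = 91.106187
per-turn = √(91.106187² + 12²) = √(8300.3373 + 144) = √8444.3373 = 91.893075
L = 0.5 × 91.893075 = 45.946538
V = π·1.75² × L = 9.621128 × 45.946538 = 442.057497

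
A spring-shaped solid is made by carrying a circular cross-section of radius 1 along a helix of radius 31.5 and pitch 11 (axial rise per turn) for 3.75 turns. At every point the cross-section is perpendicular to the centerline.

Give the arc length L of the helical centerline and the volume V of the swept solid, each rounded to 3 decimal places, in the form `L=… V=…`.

2πR = 2π·31.5 = 197.920337
per-turn = √(197.920337² + 11²) = √(39172.4599 + 121) = √39293.4599 = 198.225780
L = 3.75 × 198.225780 = 743.346675
V = π·1² × L = 3.141593 × 743.346675 = 2335.292454

L=743.347 V=2335.292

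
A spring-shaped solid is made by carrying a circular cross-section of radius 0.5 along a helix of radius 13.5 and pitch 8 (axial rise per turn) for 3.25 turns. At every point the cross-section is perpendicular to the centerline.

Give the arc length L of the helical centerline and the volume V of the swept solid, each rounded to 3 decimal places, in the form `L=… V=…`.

L=276.898 V=217.475

2πR = 2π·13.5 = 84.823002
per-turn = √(84.823002² + 8²) = √(7194.9416 + 64) = √7258.9416 = 85.199423
L = 3.25 × 85.199423 = 276.898123
V = π·0.5² × L = 0.785398 × 276.898123 = 217.475278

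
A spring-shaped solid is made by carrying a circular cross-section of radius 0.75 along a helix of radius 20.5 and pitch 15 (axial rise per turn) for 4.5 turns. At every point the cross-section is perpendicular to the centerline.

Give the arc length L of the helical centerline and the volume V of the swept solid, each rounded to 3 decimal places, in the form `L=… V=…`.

2πR = 2π·20.5 = 128.805299
per-turn = √(128.805299² + 15²) = √(16590.8050 + 225) = √16815.8050 = 129.675769
L = 4.5 × 129.675769 = 583.540959
V = π·0.75² × L = 1.767146 × 583.540959 = 1031.201995

L=583.541 V=1031.202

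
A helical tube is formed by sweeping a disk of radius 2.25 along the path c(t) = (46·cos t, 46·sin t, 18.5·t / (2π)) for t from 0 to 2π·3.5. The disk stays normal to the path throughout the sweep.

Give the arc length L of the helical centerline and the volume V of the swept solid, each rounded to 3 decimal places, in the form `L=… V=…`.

L=1013.663 V=16121.613

2πR = 2π·46 = 289.026524
per-turn = √(289.026524² + 18.5²) = √(83536.3317 + 342.25) = √83878.5817 = 289.617993
L = 3.5 × 289.617993 = 1013.662974
V = π·2.25² × L = 15.904313 × 1013.662974 = 16121.613024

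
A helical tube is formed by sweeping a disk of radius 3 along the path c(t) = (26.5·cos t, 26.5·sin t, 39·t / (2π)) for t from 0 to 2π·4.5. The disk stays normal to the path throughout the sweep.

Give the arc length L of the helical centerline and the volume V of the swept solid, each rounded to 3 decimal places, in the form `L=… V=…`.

2πR = 2π·26.5 = 166.504411
per-turn = √(166.504411² + 39²) = √(27723.7188 + 1521) = √29244.7188 = 171.010873
L = 4.5 × 171.010873 = 769.548930
V = π·3² × L = 28.274334 × 769.548930 = 21758.483372

L=769.549 V=21758.483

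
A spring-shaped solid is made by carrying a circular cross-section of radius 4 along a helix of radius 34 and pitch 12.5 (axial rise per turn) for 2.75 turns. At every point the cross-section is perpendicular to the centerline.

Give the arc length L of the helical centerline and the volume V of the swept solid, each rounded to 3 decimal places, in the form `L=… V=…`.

L=588.483 V=29580.365

2πR = 2π·34 = 213.628300
per-turn = √(213.628300² + 12.5²) = √(45637.0508 + 156.25) = √45793.3008 = 213.993693
L = 2.75 × 213.993693 = 588.482656
V = π·4² × L = 50.265482 × 588.482656 = 29580.364644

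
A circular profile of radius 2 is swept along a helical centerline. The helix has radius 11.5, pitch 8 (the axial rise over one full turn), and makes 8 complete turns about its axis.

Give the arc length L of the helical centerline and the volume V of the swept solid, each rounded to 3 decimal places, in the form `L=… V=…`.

2πR = 2π·11.5 = 72.256631
per-turn = √(72.256631² + 8²) = √(5221.0207 + 64) = √5285.0207 = 72.698148
L = 8 × 72.698148 = 581.585184
V = π·2² × L = 12.566371 × 581.585184 = 7308.414970

L=581.585 V=7308.415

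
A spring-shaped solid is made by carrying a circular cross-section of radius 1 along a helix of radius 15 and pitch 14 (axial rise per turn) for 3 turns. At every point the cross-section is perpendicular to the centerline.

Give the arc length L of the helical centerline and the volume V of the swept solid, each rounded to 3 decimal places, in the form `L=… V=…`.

2πR = 2π·15 = 94.247780
per-turn = √(94.247780² + 14²) = √(8882.6440 + 196) = √9078.6440 = 95.281918
L = 3 × 95.281918 = 285.845755
V = π·1² × L = 3.141593 × 285.845755 = 898.010924

L=285.846 V=898.011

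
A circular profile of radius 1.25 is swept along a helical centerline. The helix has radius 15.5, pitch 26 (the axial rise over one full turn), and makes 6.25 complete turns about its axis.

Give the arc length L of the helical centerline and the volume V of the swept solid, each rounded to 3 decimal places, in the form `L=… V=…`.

L=630.002 V=3092.513

2πR = 2π·15.5 = 97.389372
per-turn = √(97.389372² + 26²) = √(9484.6898 + 676) = √10160.6898 = 100.800247
L = 6.25 × 100.800247 = 630.001545
V = π·1.25² × L = 4.908739 × 630.001545 = 3092.512851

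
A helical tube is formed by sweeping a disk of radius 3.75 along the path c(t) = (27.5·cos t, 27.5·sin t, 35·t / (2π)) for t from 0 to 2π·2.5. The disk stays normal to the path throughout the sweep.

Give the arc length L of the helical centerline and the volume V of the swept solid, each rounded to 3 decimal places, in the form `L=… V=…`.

2πR = 2π·27.5 = 172.787596
per-turn = √(172.787596² + 35²) = √(29855.5533 + 1225) = √31080.5533 = 176.296776
L = 2.5 × 176.296776 = 440.741941
V = π·3.75² × L = 44.178647 × 440.741941 = 19471.382476

L=440.742 V=19471.382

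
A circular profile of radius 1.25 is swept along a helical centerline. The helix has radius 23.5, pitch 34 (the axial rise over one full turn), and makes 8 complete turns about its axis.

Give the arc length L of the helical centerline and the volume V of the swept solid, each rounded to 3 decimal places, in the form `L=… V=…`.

L=1212.151 V=5950.131

2πR = 2π·23.5 = 147.654855
per-turn = √(147.654855² + 34²) = √(21801.9561 + 1156) = √22957.9561 = 151.518831
L = 8 × 151.518831 = 1212.150647
V = π·1.25² × L = 4.908739 × 1212.150647 = 5950.130576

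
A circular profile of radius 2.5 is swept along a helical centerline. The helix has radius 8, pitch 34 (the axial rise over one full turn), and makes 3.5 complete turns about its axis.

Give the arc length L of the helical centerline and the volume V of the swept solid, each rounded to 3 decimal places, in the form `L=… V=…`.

L=212.396 V=4170.387

2πR = 2π·8 = 50.265482
per-turn = √(50.265482² + 34²) = √(2526.6187 + 1156) = √3682.6187 = 60.684584
L = 3.5 × 60.684584 = 212.396044
V = π·2.5² × L = 19.634954 × 212.396044 = 4170.386567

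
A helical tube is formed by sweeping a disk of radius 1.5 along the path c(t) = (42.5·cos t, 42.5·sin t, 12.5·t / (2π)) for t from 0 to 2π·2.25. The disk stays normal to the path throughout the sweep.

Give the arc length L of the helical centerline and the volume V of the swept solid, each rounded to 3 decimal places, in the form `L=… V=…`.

2πR = 2π·42.5 = 267.035376
per-turn = √(267.035376² + 12.5²) = √(71307.8918 + 156.25) = √71464.1418 = 267.327780
L = 2.25 × 267.327780 = 601.487504
V = π·1.5² × L = 7.068583 × 601.487504 = 4251.664631

L=601.488 V=4251.665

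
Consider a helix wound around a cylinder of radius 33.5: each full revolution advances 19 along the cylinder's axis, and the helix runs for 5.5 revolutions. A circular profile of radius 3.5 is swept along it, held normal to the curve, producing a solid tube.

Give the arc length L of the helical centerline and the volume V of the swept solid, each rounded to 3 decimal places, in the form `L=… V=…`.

2πR = 2π·33.5 = 210.486708
per-turn = √(210.486708² + 19²) = √(44304.6542 + 361) = √44665.6542 = 211.342504
L = 5.5 × 211.342504 = 1162.383774
V = π·3.5² × L = 38.484510 × 1162.383774 = 44733.769985

L=1162.384 V=44733.770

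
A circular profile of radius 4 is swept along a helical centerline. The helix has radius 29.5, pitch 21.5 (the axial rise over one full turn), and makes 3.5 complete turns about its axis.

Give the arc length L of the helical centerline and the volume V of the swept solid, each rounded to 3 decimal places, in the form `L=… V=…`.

L=653.089 V=32827.813

2πR = 2π·29.5 = 185.353967
per-turn = √(185.353967² + 21.5²) = √(34356.0929 + 462.25) = √34818.3429 = 186.596739
L = 3.5 × 186.596739 = 653.088586
V = π·4² × L = 50.265482 × 653.088586 = 32827.812848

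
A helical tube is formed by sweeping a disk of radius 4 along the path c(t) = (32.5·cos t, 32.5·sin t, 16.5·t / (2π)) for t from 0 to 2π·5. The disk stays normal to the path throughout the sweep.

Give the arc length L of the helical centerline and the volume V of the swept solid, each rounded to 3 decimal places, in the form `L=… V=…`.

2πR = 2π·32.5 = 204.203522
per-turn = √(204.203522² + 16.5²) = √(41699.0786 + 272.25) = √41971.3286 = 204.869052
L = 5 × 204.869052 = 1024.345262
V = π·4² × L = 50.265482 × 1024.345262 = 51489.208775

L=1024.345 V=51489.209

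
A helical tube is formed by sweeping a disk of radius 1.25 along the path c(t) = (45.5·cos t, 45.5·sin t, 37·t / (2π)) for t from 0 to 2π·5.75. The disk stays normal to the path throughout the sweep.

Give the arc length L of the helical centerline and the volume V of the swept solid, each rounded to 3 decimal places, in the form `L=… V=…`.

L=1657.549 V=8136.472

2πR = 2π·45.5 = 285.884931
per-turn = √(285.884931² + 37²) = √(81730.1940 + 1369) = √83099.1940 = 288.269308
L = 5.75 × 288.269308 = 1657.548522
V = π·1.25² × L = 4.908739 × 1657.548522 = 8136.472281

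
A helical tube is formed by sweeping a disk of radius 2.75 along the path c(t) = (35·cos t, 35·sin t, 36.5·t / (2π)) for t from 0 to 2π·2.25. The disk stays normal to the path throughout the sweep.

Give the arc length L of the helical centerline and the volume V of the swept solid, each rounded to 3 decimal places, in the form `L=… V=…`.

2πR = 2π·35 = 219.911486
per-turn = √(219.911486² + 36.5²) = √(48361.0616 + 1332.25) = √49693.3116 = 222.919967
L = 2.25 × 222.919967 = 501.569925
V = π·2.75² × L = 23.758294 × 501.569925 = 11916.445965

L=501.570 V=11916.446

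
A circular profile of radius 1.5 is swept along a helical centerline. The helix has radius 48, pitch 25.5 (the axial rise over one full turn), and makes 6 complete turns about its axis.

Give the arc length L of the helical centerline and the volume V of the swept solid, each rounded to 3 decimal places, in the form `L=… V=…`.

L=1816.014 V=12836.647

2πR = 2π·48 = 301.592895
per-turn = √(301.592895² + 25.5²) = √(90958.2742 + 650.25) = √91608.5242 = 302.669001
L = 6 × 302.669001 = 1816.014006
V = π·1.5² × L = 7.068583 × 1816.014006 = 12836.646585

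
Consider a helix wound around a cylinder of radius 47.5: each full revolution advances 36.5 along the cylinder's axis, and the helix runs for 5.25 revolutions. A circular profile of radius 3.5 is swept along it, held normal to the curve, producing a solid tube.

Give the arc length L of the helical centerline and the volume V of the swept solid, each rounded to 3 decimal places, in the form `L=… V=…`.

L=1578.544 V=60749.474

2πR = 2π·47.5 = 298.451302
per-turn = √(298.451302² + 36.5²) = √(89073.1797 + 1332.25) = √90405.4297 = 300.674957
L = 5.25 × 300.674957 = 1578.543524
V = π·3.5² × L = 38.484510 × 1578.543524 = 60749.474039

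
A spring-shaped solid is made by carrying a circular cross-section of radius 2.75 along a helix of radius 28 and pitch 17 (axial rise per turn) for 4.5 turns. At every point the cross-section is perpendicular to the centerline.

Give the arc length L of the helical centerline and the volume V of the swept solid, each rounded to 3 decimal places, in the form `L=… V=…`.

2πR = 2π·28 = 175.929189
per-turn = √(175.929189² + 17²) = √(30951.0794 + 289) = √31240.0794 = 176.748633
L = 4.5 × 176.748633 = 795.368850
V = π·2.75² × L = 23.758294 × 795.368850 = 18896.607334

L=795.369 V=18896.607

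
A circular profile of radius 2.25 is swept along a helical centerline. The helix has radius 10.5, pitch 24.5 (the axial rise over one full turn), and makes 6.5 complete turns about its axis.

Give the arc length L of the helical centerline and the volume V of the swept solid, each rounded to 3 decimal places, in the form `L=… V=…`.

2πR = 2π·10.5 = 65.973446
per-turn = √(65.973446² + 24.5²) = √(4352.4955 + 600.25) = √4952.7455 = 70.375745
L = 6.5 × 70.375745 = 457.442345
V = π·2.25² × L = 15.904313 × 457.442345 = 7275.306149

L=457.442 V=7275.306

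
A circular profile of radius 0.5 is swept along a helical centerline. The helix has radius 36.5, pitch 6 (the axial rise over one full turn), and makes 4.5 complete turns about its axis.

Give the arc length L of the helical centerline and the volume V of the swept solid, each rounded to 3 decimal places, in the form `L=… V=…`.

L=1032.366 V=810.819

2πR = 2π·36.5 = 229.336264
per-turn = √(229.336264² + 6²) = √(52595.1219 + 36) = √52631.1219 = 229.414738
L = 4.5 × 229.414738 = 1032.366319
V = π·0.5² × L = 0.785398 × 1032.366319 = 810.818611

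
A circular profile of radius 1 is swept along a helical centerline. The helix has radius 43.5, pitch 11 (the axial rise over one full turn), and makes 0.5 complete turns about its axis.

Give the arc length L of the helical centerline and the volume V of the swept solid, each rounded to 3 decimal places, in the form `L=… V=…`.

2πR = 2π·43.5 = 273.318561
per-turn = √(273.318561² + 11²) = √(74703.0357 + 121) = √74824.0357 = 273.539825
L = 0.5 × 273.539825 = 136.769912
V = π·1² × L = 3.141593 × 136.769912 = 429.675352

L=136.770 V=429.675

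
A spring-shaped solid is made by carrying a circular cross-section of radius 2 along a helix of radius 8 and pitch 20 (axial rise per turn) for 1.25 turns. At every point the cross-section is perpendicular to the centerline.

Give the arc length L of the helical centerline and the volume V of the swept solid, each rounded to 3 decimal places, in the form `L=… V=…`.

2πR = 2π·8 = 50.265482
per-turn = √(50.265482² + 20²) = √(2526.6187 + 400) = √2926.6187 = 54.098232
L = 1.25 × 54.098232 = 67.622790
V = π·2² × L = 12.566371 × 67.622790 = 849.773044

L=67.623 V=849.773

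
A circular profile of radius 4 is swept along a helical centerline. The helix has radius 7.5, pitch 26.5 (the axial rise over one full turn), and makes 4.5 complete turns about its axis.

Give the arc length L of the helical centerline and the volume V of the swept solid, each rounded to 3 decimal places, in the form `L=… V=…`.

2πR = 2π·7.5 = 47.123890
per-turn = √(47.123890² + 26.5²) = √(2220.6610 + 702.25) = √2922.9110 = 54.063953
L = 4.5 × 54.063953 = 243.287788
V = π·4² × L = 50.265482 × 243.287788 = 12228.978015

L=243.288 V=12228.978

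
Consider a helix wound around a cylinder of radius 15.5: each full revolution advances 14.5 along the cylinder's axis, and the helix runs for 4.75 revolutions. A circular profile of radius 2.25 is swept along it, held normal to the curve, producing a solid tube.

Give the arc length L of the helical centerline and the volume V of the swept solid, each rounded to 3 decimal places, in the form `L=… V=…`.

L=467.699 V=7438.427

2πR = 2π·15.5 = 97.389372
per-turn = √(97.389372² + 14.5²) = √(9484.6898 + 210.25) = √9694.9398 = 98.462886
L = 4.75 × 98.462886 = 467.698706
V = π·2.25² × L = 15.904313 × 467.698706 = 7438.426526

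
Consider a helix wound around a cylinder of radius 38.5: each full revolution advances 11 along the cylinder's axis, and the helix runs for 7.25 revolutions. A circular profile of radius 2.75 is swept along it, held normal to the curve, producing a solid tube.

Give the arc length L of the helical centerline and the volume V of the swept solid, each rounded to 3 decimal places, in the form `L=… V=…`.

L=1755.606 V=41710.214

2πR = 2π·38.5 = 241.902634
per-turn = √(241.902634² + 11²) = √(58516.8845 + 121) = √58637.8845 = 242.152606
L = 7.25 × 242.152606 = 1755.606392
V = π·2.75² × L = 23.758294 × 1755.606392 = 41710.213587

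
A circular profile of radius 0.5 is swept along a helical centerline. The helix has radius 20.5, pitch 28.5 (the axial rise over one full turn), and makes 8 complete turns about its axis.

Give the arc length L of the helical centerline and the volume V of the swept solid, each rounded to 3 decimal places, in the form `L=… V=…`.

2πR = 2π·20.5 = 128.805299
per-turn = √(128.805299² + 28.5²) = √(16590.8050 + 812.25) = √17403.0550 = 131.920639
L = 8 × 131.920639 = 1055.365112
V = π·0.5² × L = 0.785398 × 1055.365112 = 828.881821

L=1055.365 V=828.882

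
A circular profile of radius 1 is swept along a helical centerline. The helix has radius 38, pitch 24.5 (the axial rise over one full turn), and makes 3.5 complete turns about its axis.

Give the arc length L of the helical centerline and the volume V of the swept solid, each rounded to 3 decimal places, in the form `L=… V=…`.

L=840.052 V=2639.100

2πR = 2π·38 = 238.761042
per-turn = √(238.761042² + 24.5²) = √(57006.8350 + 600.25) = √57607.0850 = 240.014760
L = 3.5 × 240.014760 = 840.051660
V = π·1² × L = 3.141593 × 840.051660 = 2639.100124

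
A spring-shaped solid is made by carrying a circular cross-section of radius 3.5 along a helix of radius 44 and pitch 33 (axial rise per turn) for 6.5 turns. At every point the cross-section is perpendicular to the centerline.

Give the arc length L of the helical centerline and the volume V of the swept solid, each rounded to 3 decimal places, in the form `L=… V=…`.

2πR = 2π·44 = 276.460154
per-turn = √(276.460154² + 33²) = √(76430.2165 + 1089) = √77519.2165 = 278.422730
L = 6.5 × 278.422730 = 1809.747744
V = π·3.5² × L = 38.484510 × 1809.747744 = 69647.255157

L=1809.748 V=69647.255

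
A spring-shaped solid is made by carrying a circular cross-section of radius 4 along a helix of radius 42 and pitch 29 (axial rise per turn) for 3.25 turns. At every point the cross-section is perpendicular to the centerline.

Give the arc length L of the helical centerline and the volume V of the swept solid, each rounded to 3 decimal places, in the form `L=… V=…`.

2πR = 2π·42 = 263.893783
per-turn = √(263.893783² + 29²) = √(69639.9287 + 841) = √70480.9287 = 265.482445
L = 3.25 × 265.482445 = 862.817947
V = π·4² × L = 50.265482 × 862.817947 = 43369.960357

L=862.818 V=43369.960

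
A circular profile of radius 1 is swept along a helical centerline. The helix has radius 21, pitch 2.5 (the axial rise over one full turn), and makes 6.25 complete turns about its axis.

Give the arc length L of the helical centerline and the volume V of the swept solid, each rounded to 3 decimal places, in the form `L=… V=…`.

2πR = 2π·21 = 131.946891
per-turn = √(131.946891² + 2.5²) = √(17409.9822 + 6.25) = √17416.2322 = 131.970573
L = 6.25 × 131.970573 = 824.816082
V = π·1² × L = 3.141593 × 824.816082 = 2591.236143

L=824.816 V=2591.236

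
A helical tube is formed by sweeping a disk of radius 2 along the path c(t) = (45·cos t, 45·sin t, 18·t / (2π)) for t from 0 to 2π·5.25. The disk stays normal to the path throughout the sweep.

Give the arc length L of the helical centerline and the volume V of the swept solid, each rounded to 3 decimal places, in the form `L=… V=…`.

2πR = 2π·45 = 282.743339
per-turn = √(282.743339² + 18²) = √(79943.7956 + 324) = √80267.7956 = 283.315717
L = 5.25 × 283.315717 = 1487.407516
V = π·2² × L = 12.566371 × 1487.407516 = 18691.314096

L=1487.408 V=18691.314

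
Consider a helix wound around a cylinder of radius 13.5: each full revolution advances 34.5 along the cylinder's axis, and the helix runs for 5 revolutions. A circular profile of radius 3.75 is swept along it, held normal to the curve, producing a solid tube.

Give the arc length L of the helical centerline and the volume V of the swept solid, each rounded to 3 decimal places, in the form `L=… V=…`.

2πR = 2π·13.5 = 84.823002
per-turn = √(84.823002² + 34.5²) = √(7194.9416 + 1190.25) = √8385.1916 = 91.570692
L = 5 × 91.570692 = 457.853459
V = π·3.75² × L = 44.178647 × 457.853459 = 20227.346216

L=457.853 V=20227.346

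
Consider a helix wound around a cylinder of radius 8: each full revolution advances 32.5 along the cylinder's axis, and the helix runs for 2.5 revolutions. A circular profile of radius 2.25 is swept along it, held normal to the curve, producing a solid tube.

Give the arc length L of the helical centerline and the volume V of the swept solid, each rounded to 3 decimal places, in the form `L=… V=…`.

2πR = 2π·8 = 50.265482
per-turn = √(50.265482² + 32.5²) = √(2526.6187 + 1056.25) = √3582.8687 = 59.857069
L = 2.5 × 59.857069 = 149.642673
V = π·2.25² × L = 15.904313 × 149.642673 = 2379.963879

L=149.643 V=2379.964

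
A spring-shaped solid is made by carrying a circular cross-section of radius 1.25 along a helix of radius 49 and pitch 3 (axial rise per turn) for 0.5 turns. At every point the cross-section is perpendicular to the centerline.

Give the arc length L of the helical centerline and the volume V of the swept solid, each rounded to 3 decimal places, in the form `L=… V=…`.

2πR = 2π·49 = 307.876080
per-turn = √(307.876080² + 3²) = √(94787.6807 + 9) = √94796.6807 = 307.890696
L = 0.5 × 307.890696 = 153.945348
V = π·1.25² × L = 4.908739 × 153.945348 = 755.677460

L=153.945 V=755.677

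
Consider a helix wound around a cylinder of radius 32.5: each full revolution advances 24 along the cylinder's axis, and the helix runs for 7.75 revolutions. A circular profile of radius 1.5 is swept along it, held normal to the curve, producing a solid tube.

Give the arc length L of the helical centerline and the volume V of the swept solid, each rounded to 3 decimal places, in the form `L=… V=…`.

L=1593.470 V=11263.576

2πR = 2π·32.5 = 204.203522
per-turn = √(204.203522² + 24²) = √(41699.0786 + 576) = √42275.0786 = 205.609043
L = 7.75 × 205.609043 = 1593.470084
V = π·1.5² × L = 7.068583 × 1593.470084 = 11263.576295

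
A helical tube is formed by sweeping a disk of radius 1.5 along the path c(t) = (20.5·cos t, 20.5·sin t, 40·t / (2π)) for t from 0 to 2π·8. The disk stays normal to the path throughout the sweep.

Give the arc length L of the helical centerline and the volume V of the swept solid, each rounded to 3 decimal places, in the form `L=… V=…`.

2πR = 2π·20.5 = 128.805299
per-turn = √(128.805299² + 40²) = √(16590.8050 + 1600) = √18190.8050 = 134.873292
L = 8 × 134.873292 = 1078.986339
V = π·1.5² × L = 7.068583 × 1078.986339 = 7626.905001

L=1078.986 V=7626.905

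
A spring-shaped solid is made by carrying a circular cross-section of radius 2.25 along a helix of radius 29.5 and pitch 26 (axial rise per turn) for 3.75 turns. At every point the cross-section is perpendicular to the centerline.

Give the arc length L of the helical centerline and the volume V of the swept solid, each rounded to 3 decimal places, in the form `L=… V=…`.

L=701.882 V=11162.956

2πR = 2π·29.5 = 185.353967
per-turn = √(185.353967² + 26²) = √(34356.0929 + 676) = √35032.0929 = 187.168622
L = 3.75 × 187.168622 = 701.882331
V = π·2.25² × L = 15.904313 × 701.882331 = 11162.956149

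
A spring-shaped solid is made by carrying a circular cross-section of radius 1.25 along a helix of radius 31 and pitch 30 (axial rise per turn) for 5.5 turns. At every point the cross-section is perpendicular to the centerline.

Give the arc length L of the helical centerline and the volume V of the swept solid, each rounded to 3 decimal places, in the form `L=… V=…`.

L=1083.915 V=5320.657

2πR = 2π·31 = 194.778745
per-turn = √(194.778745² + 30²) = √(37938.7593 + 900) = √38838.7593 = 197.075517
L = 5.5 × 197.075517 = 1083.915342
V = π·1.25² × L = 4.908739 × 1083.915342 = 5320.656995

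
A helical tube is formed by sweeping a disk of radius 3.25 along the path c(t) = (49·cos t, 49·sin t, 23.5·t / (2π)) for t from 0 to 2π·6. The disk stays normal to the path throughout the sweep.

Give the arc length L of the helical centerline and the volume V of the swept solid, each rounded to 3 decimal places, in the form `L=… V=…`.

L=1852.630 V=61475.952

2πR = 2π·49 = 307.876080
per-turn = √(307.876080² + 23.5²) = √(94787.6807 + 552.25) = √95339.9307 = 308.771648
L = 6 × 308.771648 = 1852.629889
V = π·3.25² × L = 33.183072 × 1852.629889 = 61475.951730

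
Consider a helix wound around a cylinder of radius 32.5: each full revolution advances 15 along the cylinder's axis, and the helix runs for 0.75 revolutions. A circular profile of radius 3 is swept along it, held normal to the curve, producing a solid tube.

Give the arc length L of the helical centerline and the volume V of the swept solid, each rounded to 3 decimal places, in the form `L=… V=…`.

2πR = 2π·32.5 = 204.203522
per-turn = √(204.203522² + 15²) = √(41699.0786 + 225) = √41924.0786 = 204.753702
L = 0.75 × 204.753702 = 153.565277
V = π·3² × L = 28.274334 × 153.565277 = 4341.955906

L=153.565 V=4341.956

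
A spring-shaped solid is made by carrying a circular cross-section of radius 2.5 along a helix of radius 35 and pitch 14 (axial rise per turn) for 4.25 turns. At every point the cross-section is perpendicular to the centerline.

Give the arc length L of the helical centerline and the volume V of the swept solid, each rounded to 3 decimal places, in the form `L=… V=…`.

2πR = 2π·35 = 219.911486
per-turn = √(219.911486² + 14²) = √(48361.0616 + 196) = √48557.0616 = 220.356669
L = 4.25 × 220.356669 = 936.515843
V = π·2.5² × L = 19.634954 × 936.515843 = 18388.445581

L=936.516 V=18388.446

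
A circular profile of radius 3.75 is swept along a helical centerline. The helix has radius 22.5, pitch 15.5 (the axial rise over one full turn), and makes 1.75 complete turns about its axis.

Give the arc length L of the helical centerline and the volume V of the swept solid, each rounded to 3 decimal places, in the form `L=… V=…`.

L=248.883 V=10995.313

2πR = 2π·22.5 = 141.371669
per-turn = √(141.371669² + 15.5²) = √(19985.9489 + 240.25) = √20226.1989 = 142.218842
L = 1.75 × 142.218842 = 248.882973
V = π·3.75² × L = 44.178647 × 248.882973 = 10995.312924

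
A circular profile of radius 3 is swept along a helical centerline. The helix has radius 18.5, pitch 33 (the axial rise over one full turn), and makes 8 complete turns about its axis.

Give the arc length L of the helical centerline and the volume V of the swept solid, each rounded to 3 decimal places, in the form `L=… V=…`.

2πR = 2π·18.5 = 116.238928
per-turn = √(116.238928² + 33²) = √(13511.4884 + 1089) = √14600.4884 = 120.832481
L = 8 × 120.832481 = 966.659847
V = π·3² × L = 28.274334 × 966.659847 = 27331.663256

L=966.660 V=27331.663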